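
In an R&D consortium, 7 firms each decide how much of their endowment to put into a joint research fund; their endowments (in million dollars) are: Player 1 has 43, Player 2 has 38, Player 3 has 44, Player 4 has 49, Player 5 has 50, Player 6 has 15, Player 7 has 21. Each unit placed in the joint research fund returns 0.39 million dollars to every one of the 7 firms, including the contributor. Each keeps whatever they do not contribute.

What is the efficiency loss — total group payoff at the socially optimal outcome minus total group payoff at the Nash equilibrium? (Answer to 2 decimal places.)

449.80 million dollars

The private return per contributed unit is 0.39 < 1 for everyone, so the Nash equilibrium is zero contribution and the group total is Σ E_j = 43 + 38 + 44 + 49 + 50 + 15 + 21 = 260.
Each contributed unit returns 2.730 to the group, so the social optimum is full contribution by everyone: group total = 2.730 × 260 = 709.80.
Efficiency loss = (2.730 − 1) × 260 = 449.80.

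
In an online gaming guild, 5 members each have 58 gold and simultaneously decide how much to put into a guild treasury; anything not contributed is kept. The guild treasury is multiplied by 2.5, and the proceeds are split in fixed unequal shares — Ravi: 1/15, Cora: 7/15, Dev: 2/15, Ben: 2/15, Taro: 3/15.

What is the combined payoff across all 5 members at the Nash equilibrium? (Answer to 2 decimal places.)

A player with share s gets back 2.5·s per unit contributed, so full contribution is dominant for anyone with s > 1/2.5 = 0.4000 and zero contribution is dominant for anyone below.
The only share above 0.4000 is Cora's 7/15, contributing 58; the remaining 4 contribute 0. Total contributed: 58.
The guild treasury pays out 2.5 × 58 = 145.00 in total (split across the unequal shares, but the aggregate is all that matters for the group sum).
The 4 free-riders keep 58 each, adding 232. Group total = 232 + 145.00 = 377.00.

377.00 gold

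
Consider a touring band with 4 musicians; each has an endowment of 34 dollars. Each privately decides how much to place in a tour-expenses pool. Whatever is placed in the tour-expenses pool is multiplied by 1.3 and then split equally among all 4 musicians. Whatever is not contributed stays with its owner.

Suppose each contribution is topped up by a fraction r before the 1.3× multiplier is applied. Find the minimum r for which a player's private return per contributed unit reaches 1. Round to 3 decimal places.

With matching at rate r, one contributed unit becomes (1 + r) in the tour-expenses pool and returns 1.3 × (1 + r) / 4 to the contributor.
Setting this equal to 1: 1 + r = 4/1.3 = 3.0769.
So the minimum matching rate is r = 3.0769 − 1 = 2.077.

2.077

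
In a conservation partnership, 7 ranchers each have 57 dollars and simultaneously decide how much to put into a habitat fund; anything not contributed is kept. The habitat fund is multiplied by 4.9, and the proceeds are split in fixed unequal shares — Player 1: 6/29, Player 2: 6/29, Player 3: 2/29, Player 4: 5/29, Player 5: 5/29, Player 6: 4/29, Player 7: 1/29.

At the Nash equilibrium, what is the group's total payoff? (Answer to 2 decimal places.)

843.60 dollars

Player j's private return per contributed unit is 4.9 × (j's share). Contributing is weakly dominant for j when that share is at least 1/4.9 = 0.2041, and contributing 0 is dominant otherwise.
Player 1 and Player 2 clear that bar, contributing 57 each; the remaining 5 contribute 0. Total contributed: 114.
The habitat fund pays out 4.9 × 114 = 558.60 in total (split across the unequal shares, but the aggregate is all that matters for the group sum).
The 5 free-riders keep 57 each, adding 285. Group total = 285 + 558.60 = 843.60.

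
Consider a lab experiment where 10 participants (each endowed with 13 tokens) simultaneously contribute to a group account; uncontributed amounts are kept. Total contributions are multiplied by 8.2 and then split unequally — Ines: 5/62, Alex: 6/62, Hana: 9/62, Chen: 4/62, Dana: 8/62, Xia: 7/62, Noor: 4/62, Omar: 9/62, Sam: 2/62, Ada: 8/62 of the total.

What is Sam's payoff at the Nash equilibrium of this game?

26.75 tokens

Player j's private return per contributed unit is 8.2 × (j's share). Contributing is weakly dominant for j when that share is at least 1/8.2 = 0.1220, and contributing 0 is dominant otherwise.
Hana, Dana, Omar and Ada clear that bar, contributing 13 each; the remaining 6 contribute 0. Total contributed: 52.
Sam keeps 13 and receives 8.2 × 52 × 2/62 = 13.75 from the group account, for a payoff of 26.75.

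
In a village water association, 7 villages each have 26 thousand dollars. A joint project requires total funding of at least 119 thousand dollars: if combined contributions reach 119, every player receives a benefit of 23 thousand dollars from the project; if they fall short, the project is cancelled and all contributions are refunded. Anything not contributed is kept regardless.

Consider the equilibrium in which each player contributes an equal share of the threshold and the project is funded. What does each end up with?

32 thousand dollars

Equal share of the threshold: 119/7 = 17.
At this profile no one gains by cutting their contribution: any cut drops the total below 119, the project is cancelled, contributions are refunded, and the deviator ends with 26, which is less than 26 − 17 + 23 = 32. Contributing more than 17 just wastes the excess. So contributing exactly 17 is a best response.
Each player's payoff: 26 − 17 + 23 = 32.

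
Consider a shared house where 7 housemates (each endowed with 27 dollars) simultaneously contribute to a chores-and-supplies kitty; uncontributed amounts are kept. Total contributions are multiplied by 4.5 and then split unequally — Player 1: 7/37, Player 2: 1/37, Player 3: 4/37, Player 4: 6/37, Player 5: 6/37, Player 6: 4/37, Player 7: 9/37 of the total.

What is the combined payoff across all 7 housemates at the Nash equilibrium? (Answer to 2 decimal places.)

283.50 dollars

Player j's private return per contributed unit is 4.5 × (j's share). Contributing is weakly dominant for j when that share is at least 1/4.5 = 0.2222, and contributing 0 is dominant otherwise.
The only share above 0.2222 is Player 7's 9/37, contributing 27; the remaining 6 contribute 0. Total contributed: 27.
The chores-and-supplies kitty pays out 4.5 × 27 = 121.50 in total (split across the unequal shares, but the aggregate is all that matters for the group sum).
The 6 free-riders keep 27 each, adding 162. Group total = 162 + 121.50 = 283.50.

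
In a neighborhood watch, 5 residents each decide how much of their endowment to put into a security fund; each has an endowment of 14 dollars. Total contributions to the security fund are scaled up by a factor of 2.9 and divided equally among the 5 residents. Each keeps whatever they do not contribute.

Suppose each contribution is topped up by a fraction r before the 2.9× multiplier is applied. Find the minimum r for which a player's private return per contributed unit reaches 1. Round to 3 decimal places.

With matching at rate r, one contributed unit becomes (1 + r) in the security fund and returns 2.9 × (1 + r) / 5 to the contributor.
Setting this equal to 1: 1 + r = 5/2.9 = 1.7241.
So the minimum matching rate is r = 1.7241 − 1 = 0.724.

0.724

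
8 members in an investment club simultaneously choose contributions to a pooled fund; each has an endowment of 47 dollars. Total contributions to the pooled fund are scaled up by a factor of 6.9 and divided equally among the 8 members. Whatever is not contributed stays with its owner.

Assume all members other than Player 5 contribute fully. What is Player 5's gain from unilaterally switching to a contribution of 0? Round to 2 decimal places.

Switching from a contribution of 47 to 0 lets Player 5 keep an extra 47 dollars, but lowers the pooled fund by 47, which costs Player 5 their own share of that drop: 6.9/8 × 47 = 40.54.
Net gain = 47 − 40.54 = 6.46. The private return per contributed unit (0.8625) is below 1, so free-riding is indeed the best response regardless of what the others do.

6.46 dollars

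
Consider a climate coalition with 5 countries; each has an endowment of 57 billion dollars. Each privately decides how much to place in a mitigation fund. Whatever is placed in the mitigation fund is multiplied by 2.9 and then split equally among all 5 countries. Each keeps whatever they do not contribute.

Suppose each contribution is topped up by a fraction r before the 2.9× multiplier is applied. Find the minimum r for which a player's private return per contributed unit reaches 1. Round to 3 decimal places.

With matching at rate r, one contributed unit becomes (1 + r) in the mitigation fund and returns 2.9 × (1 + r) / 5 to the contributor.
Setting this equal to 1: 1 + r = 5/2.9 = 1.7241.
So the minimum matching rate is r = 1.7241 − 1 = 0.724.

0.724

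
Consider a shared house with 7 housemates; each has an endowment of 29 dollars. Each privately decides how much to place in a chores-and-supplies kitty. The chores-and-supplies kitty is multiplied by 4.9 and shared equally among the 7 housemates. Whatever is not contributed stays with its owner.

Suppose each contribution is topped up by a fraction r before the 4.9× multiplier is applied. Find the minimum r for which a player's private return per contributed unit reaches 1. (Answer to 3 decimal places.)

With matching at rate r, one contributed unit becomes (1 + r) in the chores-and-supplies kitty and returns 4.9 × (1 + r) / 7 to the contributor.
Setting this equal to 1: 1 + r = 7/4.9 = 1.4286.
So the minimum matching rate is r = 1.4286 − 1 = 0.429.

0.429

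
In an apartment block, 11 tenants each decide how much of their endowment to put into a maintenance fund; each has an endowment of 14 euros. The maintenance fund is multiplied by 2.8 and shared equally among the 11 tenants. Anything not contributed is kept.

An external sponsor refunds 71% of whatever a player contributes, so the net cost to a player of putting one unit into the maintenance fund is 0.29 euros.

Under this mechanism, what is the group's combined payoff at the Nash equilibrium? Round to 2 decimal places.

Even with the mechanism, each unit contributed returns only (2.8/11) / 0.29 = 0.8777 per unit of net cost, so contributing nothing is still dominant.
Everyone keeps their endowment and the group total is 11 × 14 = 154.

154.00 euros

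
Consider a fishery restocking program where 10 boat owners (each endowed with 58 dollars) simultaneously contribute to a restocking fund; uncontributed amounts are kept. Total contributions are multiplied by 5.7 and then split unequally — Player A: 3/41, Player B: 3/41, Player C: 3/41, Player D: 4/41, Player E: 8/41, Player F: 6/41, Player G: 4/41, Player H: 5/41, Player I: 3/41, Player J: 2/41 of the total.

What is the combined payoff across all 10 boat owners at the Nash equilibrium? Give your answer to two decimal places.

852.60 dollars

Each unit j contributes comes back to j as 5.7 × (j's share), so j prefers to contribute only if that share exceeds 1/5.7 = 0.1754; otherwise keeping the unit dominates.
Player E alone (share 8/41) is above the threshold, contributing 58; the remaining 9 contribute 0. Total contributed: 58.
The restocking fund pays out 5.7 × 58 = 330.60 in total (split across the unequal shares, but the aggregate is all that matters for the group sum).
The 9 free-riders keep 58 each, adding 522. Group total = 522 + 330.60 = 852.60.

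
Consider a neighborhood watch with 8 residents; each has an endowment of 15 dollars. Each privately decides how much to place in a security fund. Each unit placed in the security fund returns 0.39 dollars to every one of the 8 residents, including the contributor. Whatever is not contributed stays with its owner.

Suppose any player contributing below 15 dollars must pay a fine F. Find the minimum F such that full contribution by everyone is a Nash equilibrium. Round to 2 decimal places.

9.15 dollars

Given the others contribute fully, the best deviation is to contribute 0 (any partial contribution still incurs the fine and gives up units whose private return 0.39 is below 1).
Deviating from 15 to 0 saves 15 dollars but forfeits the deviator's share of the drop in the security fund: 0.39 × 15 = 5.85.
So the deviation gain is 15 − 5.85 = 9.15, and the fine must be at least 9.15 dollars to wipe it out.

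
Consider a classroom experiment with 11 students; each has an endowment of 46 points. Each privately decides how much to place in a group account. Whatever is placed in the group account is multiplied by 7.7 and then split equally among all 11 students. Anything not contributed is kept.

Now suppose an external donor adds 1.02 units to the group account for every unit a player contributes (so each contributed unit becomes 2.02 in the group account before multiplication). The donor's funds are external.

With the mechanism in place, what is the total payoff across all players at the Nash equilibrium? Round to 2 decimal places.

7870.32 points

Under the mechanism each unit contributed yields 7.7 × 2.02 / 11 = 1.4140 back to its contributor per unit of net cost, which exceeds 1, making full contribution the dominant choice for everyone.
At the Nash equilibrium everyone contributes 46. Group total payoff = 7.7 × 2.02 × 506 = 7870.32.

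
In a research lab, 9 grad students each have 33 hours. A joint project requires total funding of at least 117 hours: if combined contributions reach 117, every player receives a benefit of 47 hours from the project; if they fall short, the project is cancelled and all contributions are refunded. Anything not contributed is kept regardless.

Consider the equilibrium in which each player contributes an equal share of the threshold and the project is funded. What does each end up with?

67 hours

Equal share of the threshold: 117/9 = 13.
At this profile no one gains by cutting their contribution: any cut drops the total below 117, the project is cancelled, contributions are refunded, and the deviator ends with 33, which is less than 33 − 13 + 47 = 67. Contributing more than 13 just wastes the excess. So contributing exactly 13 is a best response.
Each player's payoff: 33 − 13 + 47 = 67.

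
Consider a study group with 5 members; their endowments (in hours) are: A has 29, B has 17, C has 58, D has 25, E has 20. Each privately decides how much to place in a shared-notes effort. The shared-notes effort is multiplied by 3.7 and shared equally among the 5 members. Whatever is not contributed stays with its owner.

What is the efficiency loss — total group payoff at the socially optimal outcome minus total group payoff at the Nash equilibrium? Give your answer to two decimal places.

The private return per contributed unit is 3.7/5 = 0.7400 < 1 for every player regardless of endowment, so the Nash equilibrium is zero contribution and the group total is Σ E_j = 29 + 17 + 58 + 25 + 20 = 149.
Each contributed unit returns 3.700 to the group, so the social optimum is full contribution by everyone: group total = 3.700 × 149 = 551.30.
Efficiency loss = (3.700 − 1) × 149 = 402.30.

402.30 hours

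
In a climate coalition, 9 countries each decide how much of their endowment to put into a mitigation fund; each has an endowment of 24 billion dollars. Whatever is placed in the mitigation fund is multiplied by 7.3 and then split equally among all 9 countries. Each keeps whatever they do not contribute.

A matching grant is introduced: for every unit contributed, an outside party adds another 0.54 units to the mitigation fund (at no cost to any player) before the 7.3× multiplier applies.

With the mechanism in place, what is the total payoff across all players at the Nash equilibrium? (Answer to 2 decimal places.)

2428.27 billion dollars

The effective private return per unit is now 7.3 × 1.54 / 9 = 1.2491 > 1, so every player's dominant strategy flips to full contribution.
So the Nash equilibrium is full contribution by all 9; the group earns 7.3 × 1.54 × 216 = 2428.27.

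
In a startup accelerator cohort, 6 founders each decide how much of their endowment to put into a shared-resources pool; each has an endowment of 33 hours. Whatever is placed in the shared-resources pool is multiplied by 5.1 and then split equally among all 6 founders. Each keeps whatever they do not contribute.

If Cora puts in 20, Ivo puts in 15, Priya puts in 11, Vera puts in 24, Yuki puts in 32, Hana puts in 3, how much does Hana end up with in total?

Total contributed: 20 + 15 + 11 + 24 + 32 + 3 = 105.
Each receives 5.1 × 105 / 6 = 89.25 from the shared-resources pool.
Hana keeps 33 − 3 = 30, so Hana's payoff is 30 + 89.25 = 119.25.

119.25 hours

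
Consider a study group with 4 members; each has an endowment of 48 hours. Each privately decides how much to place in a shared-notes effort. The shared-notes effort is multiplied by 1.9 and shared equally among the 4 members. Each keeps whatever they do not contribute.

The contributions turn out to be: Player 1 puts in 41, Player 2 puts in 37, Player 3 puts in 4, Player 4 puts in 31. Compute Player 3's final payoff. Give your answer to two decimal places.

Total contributed: 41 + 37 + 4 + 31 = 113.
Each receives 1.9 × 113 / 4 = 53.68 from the shared-notes effort.
Player 3 keeps 48 − 4 = 44, so Player 3's payoff is 44 + 53.68 = 97.68.

97.68 hours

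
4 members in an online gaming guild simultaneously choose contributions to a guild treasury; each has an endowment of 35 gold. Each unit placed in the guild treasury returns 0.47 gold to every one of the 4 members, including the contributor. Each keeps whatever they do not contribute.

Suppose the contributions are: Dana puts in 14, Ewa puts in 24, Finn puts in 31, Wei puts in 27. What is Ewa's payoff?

56.12 gold

Total contributed: 14 + 24 + 31 + 27 = 96.
Each receives 0.47 × 96 = 45.12 from the guild treasury.
Ewa keeps 35 − 24 = 11, so Ewa's payoff is 11 + 45.12 = 56.12.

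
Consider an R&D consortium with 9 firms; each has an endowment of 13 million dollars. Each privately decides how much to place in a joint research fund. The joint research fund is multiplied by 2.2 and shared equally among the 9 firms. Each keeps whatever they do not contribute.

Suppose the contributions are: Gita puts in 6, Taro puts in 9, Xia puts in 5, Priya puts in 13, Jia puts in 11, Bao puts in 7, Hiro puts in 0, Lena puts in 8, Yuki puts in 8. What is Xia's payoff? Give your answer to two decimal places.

Total contributed: 6 + 9 + 5 + 13 + 11 + 7 + 0 + 8 + 8 = 67.
Each receives 2.2 × 67 / 9 = 16.38 from the joint research fund.
Xia keeps 13 − 5 = 8, so Xia's payoff is 8 + 16.38 = 24.38.

24.38 million dollars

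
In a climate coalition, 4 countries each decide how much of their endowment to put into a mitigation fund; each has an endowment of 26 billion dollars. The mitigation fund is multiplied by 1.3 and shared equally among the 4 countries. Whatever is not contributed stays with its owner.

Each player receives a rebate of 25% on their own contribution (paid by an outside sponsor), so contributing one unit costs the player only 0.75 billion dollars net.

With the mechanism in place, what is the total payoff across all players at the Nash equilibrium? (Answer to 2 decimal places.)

The effective private return is (1.3/4) / 0.75 = 0.4333, which is still under 1, so the mechanism doesn't change anyone's dominant strategy: zero contribution.
Everyone keeps their endowment and the group total is 4 × 26 = 104.

104.00 billion dollars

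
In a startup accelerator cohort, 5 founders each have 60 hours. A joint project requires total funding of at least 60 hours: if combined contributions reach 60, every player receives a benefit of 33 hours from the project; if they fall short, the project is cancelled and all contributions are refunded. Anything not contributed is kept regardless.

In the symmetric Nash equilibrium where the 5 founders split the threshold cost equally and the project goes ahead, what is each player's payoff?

Equal share of the threshold: 60/5 = 12.
At this profile no one gains by cutting their contribution: any cut drops the total below 60, the project is cancelled, contributions are refunded, and the deviator ends with 60, which is less than 60 − 12 + 33 = 81. Contributing more than 12 just wastes the excess. So contributing exactly 12 is a best response.
Each player's payoff: 60 − 12 + 33 = 81.

81 hours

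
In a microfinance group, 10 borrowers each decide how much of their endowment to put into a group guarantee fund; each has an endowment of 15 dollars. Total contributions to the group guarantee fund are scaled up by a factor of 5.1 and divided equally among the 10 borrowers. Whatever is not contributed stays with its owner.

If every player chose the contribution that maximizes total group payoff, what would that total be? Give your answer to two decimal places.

Each contributed unit returns 5.100 to the group as a whole (0.5100 to each of 10 players), which exceeds 1, so the social optimum is full contribution: group total = 5.100 × 150 = 765.00.

765.00 dollars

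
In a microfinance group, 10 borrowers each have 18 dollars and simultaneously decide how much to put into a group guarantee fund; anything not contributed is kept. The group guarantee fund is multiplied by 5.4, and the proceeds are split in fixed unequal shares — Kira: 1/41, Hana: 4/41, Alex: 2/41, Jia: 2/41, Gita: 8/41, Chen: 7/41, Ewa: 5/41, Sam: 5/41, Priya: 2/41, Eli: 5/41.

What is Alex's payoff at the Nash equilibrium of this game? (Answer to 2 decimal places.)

Each unit j contributes comes back to j as 5.4 × (j's share), so j prefers to contribute only if that share exceeds 1/5.4 = 0.1852; otherwise keeping the unit dominates.
The only share above 0.1852 is Gita's 8/41, contributing 18; the remaining 9 contribute 0. Total contributed: 18.
Alex keeps 18 and receives 5.4 × 18 × 2/41 = 4.74 from the group guarantee fund, for a payoff of 22.74.

22.74 dollars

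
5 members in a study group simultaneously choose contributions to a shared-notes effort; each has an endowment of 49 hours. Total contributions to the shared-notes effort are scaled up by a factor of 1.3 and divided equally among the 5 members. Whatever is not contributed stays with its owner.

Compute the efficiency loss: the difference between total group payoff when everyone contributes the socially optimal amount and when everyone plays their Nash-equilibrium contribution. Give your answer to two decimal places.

Each contributed unit returns 1.3/5 = 0.2600 to its contributor — below 1 — so contributing 0 is dominant for every player. At the Nash equilibrium everyone keeps their 49, and the group total is 5 × 49 = 245.
Each contributed unit returns 1.300 to the group as a whole (0.2600 to each of 5 players), which exceeds 1, so the social optimum is full contribution: group total = 1.300 × 245 = 318.50.
Efficiency loss = 318.50 − 245 = 73.50.

73.50 hours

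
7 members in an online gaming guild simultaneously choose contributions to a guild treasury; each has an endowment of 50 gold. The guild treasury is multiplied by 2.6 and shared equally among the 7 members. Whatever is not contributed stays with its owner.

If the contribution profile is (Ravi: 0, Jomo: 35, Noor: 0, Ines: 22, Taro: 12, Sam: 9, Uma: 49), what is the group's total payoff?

Total contributed: 0 + 35 + 0 + 22 + 12 + 9 + 49 = 127; total kept: 7 × 50 − 127 = 223.
The guild treasury pays out 2.6 × 127 = 330.20 in aggregate.
Group total = 223 + 330.20 = 553.20.

553.20 gold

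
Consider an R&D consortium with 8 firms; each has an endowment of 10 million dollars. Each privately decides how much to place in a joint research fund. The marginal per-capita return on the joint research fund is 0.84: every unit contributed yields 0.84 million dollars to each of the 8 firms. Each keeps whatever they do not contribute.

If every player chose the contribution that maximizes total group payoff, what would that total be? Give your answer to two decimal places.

Each contributed unit returns 6.720 to the group as a whole (0.84 to each of 8 players), which exceeds 1, so the social optimum is full contribution: group total = 6.720 × 80 = 537.60.

537.60 million dollars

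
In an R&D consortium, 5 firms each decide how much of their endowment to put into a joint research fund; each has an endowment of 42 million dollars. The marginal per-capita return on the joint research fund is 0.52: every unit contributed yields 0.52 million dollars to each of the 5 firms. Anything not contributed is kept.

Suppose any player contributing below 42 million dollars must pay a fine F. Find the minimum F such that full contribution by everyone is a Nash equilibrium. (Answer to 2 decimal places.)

20.16 million dollars

Given the others contribute fully, the best deviation is to contribute 0 (any partial contribution still incurs the fine and gives up units whose private return 0.52 is below 1).
Deviating from 42 to 0 saves 42 million dollars but forfeits the deviator's share of the drop in the joint research fund: 0.52 × 42 = 21.84.
So the deviation gain is 42 − 21.84 = 20.16, and the fine must be at least 20.16 million dollars to wipe it out.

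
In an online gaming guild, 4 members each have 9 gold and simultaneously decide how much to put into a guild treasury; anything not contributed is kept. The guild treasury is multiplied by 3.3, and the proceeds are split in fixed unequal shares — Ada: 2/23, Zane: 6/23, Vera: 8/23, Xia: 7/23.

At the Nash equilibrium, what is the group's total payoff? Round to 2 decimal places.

77.40 gold

Each unit j contributes comes back to j as 3.3 × (j's share), so j prefers to contribute only if that share exceeds 1/3.3 = 0.3030; otherwise keeping the unit dominates.
The shares above 0.3030 belong to Vera and Xia, contributing 9 each; the remaining 2 contribute 0. Total contributed: 18.
The guild treasury pays out 3.3 × 18 = 59.40 in total (split across the unequal shares, but the aggregate is all that matters for the group sum).
The 2 free-riders keep 9 each, adding 18. Group total = 18 + 59.40 = 77.40.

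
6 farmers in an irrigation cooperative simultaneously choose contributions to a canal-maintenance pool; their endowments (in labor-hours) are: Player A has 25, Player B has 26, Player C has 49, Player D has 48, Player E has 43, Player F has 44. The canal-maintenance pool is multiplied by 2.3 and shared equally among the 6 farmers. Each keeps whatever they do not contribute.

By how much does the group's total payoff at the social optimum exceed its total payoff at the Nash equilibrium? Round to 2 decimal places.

305.50 labor-hours

The private return per contributed unit is 2.3/6 = 0.3833 < 1 for every player regardless of endowment, so the Nash equilibrium is zero contribution and the group total is Σ E_j = 25 + 26 + 49 + 48 + 43 + 44 = 235.
Each contributed unit returns 2.300 to the group, so the social optimum is full contribution by everyone: group total = 2.300 × 235 = 540.50.
Efficiency loss = (2.300 − 1) × 235 = 305.50.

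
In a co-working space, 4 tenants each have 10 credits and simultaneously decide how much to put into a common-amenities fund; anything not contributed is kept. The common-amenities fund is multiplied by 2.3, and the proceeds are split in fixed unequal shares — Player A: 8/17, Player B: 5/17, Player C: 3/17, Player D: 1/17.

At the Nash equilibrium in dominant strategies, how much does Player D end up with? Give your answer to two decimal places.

11.35 credits

Each unit j contributes comes back to j as 2.3 × (j's share), so j prefers to contribute only if that share exceeds 1/2.3 = 0.4348; otherwise keeping the unit dominates.
The only share above 0.4348 is Player A's 8/17, contributing 10; the remaining 3 contribute 0. Total contributed: 10.
Player D keeps 10 and receives 2.3 × 10 × 1/17 = 1.35 from the common-amenities fund, for a payoff of 11.35.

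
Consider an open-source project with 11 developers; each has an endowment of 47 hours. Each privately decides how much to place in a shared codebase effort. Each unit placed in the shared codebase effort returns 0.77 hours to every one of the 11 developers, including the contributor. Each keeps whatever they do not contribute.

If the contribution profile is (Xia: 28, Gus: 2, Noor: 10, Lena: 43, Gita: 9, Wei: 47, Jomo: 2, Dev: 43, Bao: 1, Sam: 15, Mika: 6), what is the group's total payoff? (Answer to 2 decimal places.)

Total contributed: 28 + 2 + 10 + 43 + 9 + 47 + 2 + 43 + 1 + 15 + 6 = 206; total kept: 11 × 47 − 206 = 311.
The shared codebase effort pays out 0.77 × 11 × 206 = 1744.82 in aggregate.
Group total = 311 + 1744.82 = 2055.82.

2055.82 hours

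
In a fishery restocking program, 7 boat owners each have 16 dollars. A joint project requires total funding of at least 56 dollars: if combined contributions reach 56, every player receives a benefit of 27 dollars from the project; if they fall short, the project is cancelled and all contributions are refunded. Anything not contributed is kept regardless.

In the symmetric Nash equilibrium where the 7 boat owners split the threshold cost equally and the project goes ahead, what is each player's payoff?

35 dollars

Equal share of the threshold: 56/7 = 8.
At this profile no one gains by cutting their contribution: any cut drops the total below 56, the project is cancelled, contributions are refunded, and the deviator ends with 16, which is less than 16 − 8 + 27 = 35. Contributing more than 8 just wastes the excess. So contributing exactly 8 is a best response.
Each player's payoff: 16 − 8 + 27 = 35.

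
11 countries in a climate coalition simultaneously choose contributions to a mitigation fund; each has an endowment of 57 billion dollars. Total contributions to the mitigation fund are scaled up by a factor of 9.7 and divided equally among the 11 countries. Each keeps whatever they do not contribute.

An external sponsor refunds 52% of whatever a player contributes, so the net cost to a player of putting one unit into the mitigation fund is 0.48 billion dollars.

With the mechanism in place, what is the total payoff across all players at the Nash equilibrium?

6407.94 billion dollars

The effective private return per unit is now (9.7/11) / 0.48 = 1.8371 > 1, so every player's dominant strategy flips to full contribution.
At the Nash equilibrium everyone contributes 57. Group total payoff = 11 × (57 × 0.52 + 9.7 × 57) = 6407.94.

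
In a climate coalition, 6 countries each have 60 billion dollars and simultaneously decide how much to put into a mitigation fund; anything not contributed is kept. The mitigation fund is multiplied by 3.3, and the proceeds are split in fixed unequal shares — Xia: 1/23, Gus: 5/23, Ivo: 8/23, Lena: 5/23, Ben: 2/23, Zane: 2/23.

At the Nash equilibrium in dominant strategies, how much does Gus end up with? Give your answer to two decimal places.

Each unit j contributes comes back to j as 3.3 × (j's share), so j prefers to contribute only if that share exceeds 1/3.3 = 0.3030; otherwise keeping the unit dominates.
Ivo alone (share 8/23) is above the threshold, contributing 60; the remaining 5 contribute 0. Total contributed: 60.
Gus keeps 60 and receives 3.3 × 60 × 5/23 = 43.04 from the mitigation fund, for a payoff of 103.04.

103.04 billion dollars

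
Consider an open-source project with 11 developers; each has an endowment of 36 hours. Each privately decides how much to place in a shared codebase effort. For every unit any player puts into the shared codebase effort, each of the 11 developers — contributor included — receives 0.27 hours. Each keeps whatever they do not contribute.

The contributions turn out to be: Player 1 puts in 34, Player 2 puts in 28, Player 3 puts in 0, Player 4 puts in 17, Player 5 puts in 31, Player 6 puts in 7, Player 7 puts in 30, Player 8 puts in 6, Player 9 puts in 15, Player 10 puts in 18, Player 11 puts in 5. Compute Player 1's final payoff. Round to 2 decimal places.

53.57 hours

Total contributed: 34 + 28 + 0 + 17 + 31 + 7 + 30 + 6 + 15 + 18 + 5 = 191.
Each receives 0.27 × 191 = 51.57 from the shared codebase effort.
Player 1 keeps 36 − 34 = 2, so Player 1's payoff is 2 + 51.57 = 53.57.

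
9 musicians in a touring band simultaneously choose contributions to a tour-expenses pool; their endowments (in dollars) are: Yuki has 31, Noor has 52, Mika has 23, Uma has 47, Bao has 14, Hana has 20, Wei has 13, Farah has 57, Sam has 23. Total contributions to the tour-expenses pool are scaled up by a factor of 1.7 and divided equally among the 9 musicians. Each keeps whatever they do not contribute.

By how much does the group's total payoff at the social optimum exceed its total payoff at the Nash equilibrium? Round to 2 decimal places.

The private return per contributed unit is 1.7/9 = 0.1889 < 1 for every player regardless of endowment, so the Nash equilibrium is zero contribution and the group total is Σ E_j = 31 + 52 + 23 + 47 + 14 + 20 + 13 + 57 + 23 = 280.
Each contributed unit returns 1.700 to the group, so the social optimum is full contribution by everyone: group total = 1.700 × 280 = 476.00.
Efficiency loss = (1.700 − 1) × 280 = 196.00.

196.00 dollars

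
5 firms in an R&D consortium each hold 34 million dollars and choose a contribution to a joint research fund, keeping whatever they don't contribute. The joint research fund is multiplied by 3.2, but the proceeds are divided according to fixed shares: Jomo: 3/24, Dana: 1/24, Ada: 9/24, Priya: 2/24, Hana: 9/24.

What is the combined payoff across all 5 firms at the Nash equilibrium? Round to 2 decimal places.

319.60 million dollars

Player j's private return per contributed unit is 3.2 × (j's share). Contributing is weakly dominant for j when that share is at least 1/3.2 = 0.3125, and contributing 0 is dominant otherwise.
Ada and Hana are above the threshold, contributing 34 each; the remaining 3 contribute 0. Total contributed: 68.
The joint research fund pays out 3.2 × 68 = 217.60 in total (split across the unequal shares, but the aggregate is all that matters for the group sum).
The 3 free-riders keep 34 each, adding 102. Group total = 102 + 217.60 = 319.60.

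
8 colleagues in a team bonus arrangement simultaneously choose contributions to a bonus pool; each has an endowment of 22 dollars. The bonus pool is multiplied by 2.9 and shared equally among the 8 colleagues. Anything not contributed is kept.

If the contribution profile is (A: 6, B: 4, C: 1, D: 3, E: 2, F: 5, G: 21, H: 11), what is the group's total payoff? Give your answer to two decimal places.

Total contributed: 6 + 4 + 1 + 3 + 2 + 5 + 21 + 11 = 53; total kept: 8 × 22 − 53 = 123.
The bonus pool pays out 2.9 × 53 = 153.70 in aggregate.
Group total = 123 + 153.70 = 276.70.

276.70 dollars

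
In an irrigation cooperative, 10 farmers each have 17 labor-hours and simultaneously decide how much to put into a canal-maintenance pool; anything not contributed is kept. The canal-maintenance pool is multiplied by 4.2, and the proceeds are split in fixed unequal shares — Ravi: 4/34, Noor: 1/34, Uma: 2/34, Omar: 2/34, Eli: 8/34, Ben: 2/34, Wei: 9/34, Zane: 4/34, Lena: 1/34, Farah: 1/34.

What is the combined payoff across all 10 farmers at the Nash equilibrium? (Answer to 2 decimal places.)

224.40 labor-hours

Player j's private return per contributed unit is 4.2 × (j's share). Contributing is weakly dominant for j when that share is at least 1/4.2 = 0.2381, and contributing 0 is dominant otherwise.
Wei alone (share 9/34) is above the threshold, contributing 17; the remaining 9 contribute 0. Total contributed: 17.
The canal-maintenance pool pays out 4.2 × 17 = 71.40 in total (split across the unequal shares, but the aggregate is all that matters for the group sum).
The 9 free-riders keep 17 each, adding 153. Group total = 153 + 71.40 = 224.40.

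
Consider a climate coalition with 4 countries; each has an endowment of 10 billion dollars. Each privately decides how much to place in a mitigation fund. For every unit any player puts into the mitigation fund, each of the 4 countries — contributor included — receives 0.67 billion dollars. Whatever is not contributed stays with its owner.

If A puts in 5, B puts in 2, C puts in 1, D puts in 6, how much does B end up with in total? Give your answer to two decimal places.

Total contributed: 5 + 2 + 1 + 6 = 14.
Each receives 0.67 × 14 = 9.38 from the mitigation fund.
B keeps 10 − 2 = 8, so B's payoff is 8 + 9.38 = 17.38.

17.38 billion dollars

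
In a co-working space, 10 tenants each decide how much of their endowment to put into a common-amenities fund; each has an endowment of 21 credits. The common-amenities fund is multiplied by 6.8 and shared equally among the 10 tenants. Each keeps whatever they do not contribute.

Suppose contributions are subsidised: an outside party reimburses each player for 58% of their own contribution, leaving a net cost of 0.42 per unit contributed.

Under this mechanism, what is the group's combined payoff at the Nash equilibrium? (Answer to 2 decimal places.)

1549.80 credits

Under the mechanism each unit contributed yields (6.8/10) / 0.42 = 1.6190 back to its contributor per unit of net cost, which exceeds 1, making full contribution the dominant choice for everyone.
So the Nash equilibrium is full contribution by all 10; the group earns 10 × (21 × 0.58 + 6.8 × 21) = 1549.80.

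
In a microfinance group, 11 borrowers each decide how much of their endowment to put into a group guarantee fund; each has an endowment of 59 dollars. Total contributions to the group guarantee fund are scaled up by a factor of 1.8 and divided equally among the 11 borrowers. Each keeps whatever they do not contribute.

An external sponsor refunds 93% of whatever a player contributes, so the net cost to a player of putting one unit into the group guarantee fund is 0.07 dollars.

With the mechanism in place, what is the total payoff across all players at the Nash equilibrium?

1771.77 dollars

Under the mechanism each unit contributed yields (1.8/11) / 0.07 = 2.3377 back to its contributor per unit of net cost, which exceeds 1, making full contribution the dominant choice for everyone.
So the Nash equilibrium is full contribution by all 11; the group earns 11 × (59 × 0.93 + 1.8 × 59) = 1771.77.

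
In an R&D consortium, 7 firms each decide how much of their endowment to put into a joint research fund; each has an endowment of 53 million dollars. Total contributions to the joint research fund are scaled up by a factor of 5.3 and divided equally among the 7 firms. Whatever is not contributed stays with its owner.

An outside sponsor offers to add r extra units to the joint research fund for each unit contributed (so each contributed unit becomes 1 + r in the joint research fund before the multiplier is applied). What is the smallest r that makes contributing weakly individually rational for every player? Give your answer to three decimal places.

0.321

With matching at rate r, one contributed unit becomes (1 + r) in the joint research fund and returns 5.3 × (1 + r) / 7 to the contributor.
Setting this equal to 1: 1 + r = 7/5.3 = 1.3208.
So the minimum matching rate is r = 1.3208 − 1 = 0.321.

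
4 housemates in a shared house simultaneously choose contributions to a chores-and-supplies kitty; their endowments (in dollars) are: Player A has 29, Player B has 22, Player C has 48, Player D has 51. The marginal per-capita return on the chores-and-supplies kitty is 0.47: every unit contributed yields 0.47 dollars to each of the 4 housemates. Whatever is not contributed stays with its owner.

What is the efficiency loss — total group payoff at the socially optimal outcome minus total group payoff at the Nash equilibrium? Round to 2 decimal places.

132.00 dollars

The private return per contributed unit is 0.47 < 1 for everyone, so the Nash equilibrium is zero contribution and the group total is Σ E_j = 29 + 22 + 48 + 51 = 150.
Each contributed unit returns 1.880 to the group, so the social optimum is full contribution by everyone: group total = 1.880 × 150 = 282.00.
Efficiency loss = (1.880 − 1) × 150 = 132.00.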